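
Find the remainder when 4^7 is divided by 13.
Use repeated squaring. Binary(7) = 111. Walk through the bits of the exponent 7 left-to-right: at each bit after the leading one, square the running value, then multiply by 4 if the bit is 1 (always reducing mod 13):
  bit 1 = 1 (leading): start with 4.
  bit 2 = 1: square 4^2 = 16 ≡ 3; bit is 1, so multiply 3·4 = 12 (mod 13).
  bit 3 = 1: square 12^2 = 144 ≡ 1; bit is 1, so multiply 1·4 = 4 (mod 13).
Final value: 4^7 ≡ 4 (mod 13).

Final answer: 4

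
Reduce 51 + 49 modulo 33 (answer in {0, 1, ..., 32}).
1

Reduce the summands first: 51 ≡ 18, 49 ≡ 16 (mod 33), so 51 + 49 ≡ 18 + 16 (mod 33). 18 + 16 = 34; 34 = 1·33 + 1, so (51 + 49) mod 33 = 1.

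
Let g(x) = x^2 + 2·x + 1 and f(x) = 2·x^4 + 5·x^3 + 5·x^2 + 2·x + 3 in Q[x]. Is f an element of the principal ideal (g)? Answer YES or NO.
In Q[x] the ideal (g) consists of all multiples of g, so f ∈ (g) iff g | f, i.e. iff the remainder of f on division by g is 0. Divide f by g (g is monic, so eliminate the leading term of the running remainder at each step):
  leading term 2·x^4: subtract (2·x^2)·g(x) = 2·x^4 + 4·x^3 + 2·x^2, leaving x^3 + 3·x^2 + 2·x + 3
  leading term x^3: subtract (x)·g(x) = x^3 + 2·x^2 + x, leaving x^2 + x + 3
  leading term x^2: subtract (1)·g(x) = x^2 + 2·x + 1, leaving 2 - x
The remainder r(x) = 2 - x ≠ 0 (and deg r < deg g), so g ∤ f, i.e. f ∉ (g).

Final answer: NO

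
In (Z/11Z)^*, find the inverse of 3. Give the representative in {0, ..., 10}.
3^(−1) ≡ 4 (mod 11)

Apply the extended Euclidean algorithm to (11, 3), tracking rows (r, s, t) with s·11 + t·3 = r. Each division r_prev = q·r_cur + r_new produces the new row as (previous row) − q·(current row):
  row A: (11, 1, 0)   [1·11 + 0·3 = 11]
  row B: (3, 0, 1)   [0·11 + 1·3 = 3]
  11 = 3·3 + 2   → row C = row A − 3·row B = (2, 1, −3)   [check: 1·11 − 3·3 = 2]
  3 = 1·2 + 1   → row D = row B − 1·row C = (1, −1, 4)   [check: −1·11 + 4·3 = 1]
  2 = 2·1 + 0   → remainder 0, stop. gcd = 1 (last nonzero row D).
The gcd is 1, so 3 is invertible mod 11. The last nonzero row gives −1·11 + 4·3 = 1, so t = 4. So 3^(−1) ≡ 4 (mod 11). Verify: 3 · 4 = 12 ≡ 1 (mod 11). ✓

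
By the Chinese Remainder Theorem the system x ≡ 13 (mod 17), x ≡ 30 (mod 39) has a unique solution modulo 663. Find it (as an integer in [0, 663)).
The moduli 17, 39 are pairwise coprime, so by the CRT there is a unique solution mod 17·39 = 663.
Solve by successive substitution. Start with x ≡ 13 (mod 17).
  Combine with x ≡ 30 (mod 39): write x = 13 + 17·t and require 13 + 17·t ≡ 30 (mod 39), i.e. 17·t ≡ 30 − 13 ≡ 17 (mod 39). Since 17^(−1) ≡ 23 (mod 39), t ≡ 23·17 ≡ 1 (mod 39). So x ≡ 13 + 17·1 = 30 (mod 663).
Unique solution in [0, 663): x = 30.

Final answer: x ≡ 30 (mod 663); the representative in [0, 663) is 30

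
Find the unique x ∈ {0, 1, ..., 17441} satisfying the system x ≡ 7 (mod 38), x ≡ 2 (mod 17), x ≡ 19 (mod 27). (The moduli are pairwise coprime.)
The moduli 38, 17, 27 are pairwise coprime, so by the CRT there is a unique solution mod 38·17·27 = 17442.
Solve by successive substitution. Start with x ≡ 7 (mod 38).
  Combine with x ≡ 2 (mod 17): write x = 7 + 38·t and require 7 + 38·t ≡ 2 (mod 17), i.e. 38·t ≡ 2 − 7 ≡ 12 (mod 17). Since 38^(−1) ≡ 13 (mod 17) (38 ≡ 4 (mod 17)), t ≡ 13·12 ≡ 3 (mod 17). So x ≡ 7 + 38·3 = 121 (mod 646).
  Combine with x ≡ 19 (mod 27): write x = 121 + 646·t and require 121 + 646·t ≡ 19 (mod 27), i.e. 646·t ≡ 19 − 121 ≡ 6 (mod 27). Since 646^(−1) ≡ 13 (mod 27) (646 ≡ 25 (mod 27)), t ≡ 13·6 ≡ 24 (mod 27). So x ≡ 121 + 646·24 = 15625 (mod 17442).
Unique solution in [0, 17442): x = 15625.

Final answer: x ≡ 15625 (mod 17442); the representative in [0, 17442) is 15625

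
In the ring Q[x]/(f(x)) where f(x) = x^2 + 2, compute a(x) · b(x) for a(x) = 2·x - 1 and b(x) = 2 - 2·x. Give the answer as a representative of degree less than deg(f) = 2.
First multiply in Q[x] without reducing: a · b = -4·x^2 + 6·x - 2. Now divide by f(x) = x^2 + 2, eliminating the leading term at each step:
  leading term -4·x^2: subtract (-4)·f(x) = -4·x^2 - 8, leaving 6·x + 6
The degree is now < 2, so this is the remainder. Hence a · b ≡ 6·x + 6 in Q[x]/(f).

Final answer: a · b ≡ 6·x + 6 (mod f(x))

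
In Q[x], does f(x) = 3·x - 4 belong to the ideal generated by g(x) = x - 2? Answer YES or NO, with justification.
In Q[x] the ideal (g) consists of all multiples of g, so f ∈ (g) iff g | f, i.e. iff the remainder of f on division by g is 0. Divide f by g (g is monic, so eliminate the leading term of the running remainder at each step):
  leading term 3·x: subtract (3)·g(x) = 3·x - 6, leaving 2
The remainder r(x) = 2 ≠ 0 (and deg r < deg g), so g ∤ f, i.e. f ∉ (g).

Final answer: NO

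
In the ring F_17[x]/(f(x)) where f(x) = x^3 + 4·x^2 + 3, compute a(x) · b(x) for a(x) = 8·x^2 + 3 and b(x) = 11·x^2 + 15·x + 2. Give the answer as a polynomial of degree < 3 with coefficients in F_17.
a · b ≡ 8·x^2 + 2·x + 5 (mod f(x))

Multiply as integer polynomials: a · b = 88·x^4 + 120·x^3 + 49·x^2 + 45·x + 6. Reducing coefficients mod 17: a · b ≡ 3·x^4 + x^3 + 15·x^2 + 11·x + 6. Now divide by f(x) = x^3 + 4·x^2 + 3 in F_17[x], eliminating the leading term at each step:
  leading term 3·x^4: subtract (3·x)·f(x) = 3·x^4 + 12·x^3 + 9·x, leaving 6·x^3 + 15·x^2 + 2·x + 6 (coefficients mod 17)
  leading term 6·x^3: subtract (6)·f(x) = 6·x^3 + 7·x^2 + 1, leaving 8·x^2 + 2·x + 5 (coefficients mod 17)
The degree is now < 3, so this is the remainder. Hence a · b ≡ 8·x^2 + 2·x + 5 in F_17[x]/(f).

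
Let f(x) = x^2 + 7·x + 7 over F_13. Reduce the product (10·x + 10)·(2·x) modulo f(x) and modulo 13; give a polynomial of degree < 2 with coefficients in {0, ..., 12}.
Multiply as integer polynomials: a · b = 20·x^2 + 20·x. Reducing coefficients mod 13: a · b ≡ 7·x^2 + 7·x. Now divide by f(x) = x^2 + 7·x + 7 in F_13[x], eliminating the leading term at each step:
  leading term 7·x^2: subtract (7)·f(x) = 7·x^2 + 10·x + 10, leaving 10·x + 3 (coefficients mod 13)
The degree is now < 2, so this is the remainder. Hence a · b ≡ 10·x + 3 in F_13[x]/(f).

Final answer: a · b ≡ 10·x + 3 (mod f(x))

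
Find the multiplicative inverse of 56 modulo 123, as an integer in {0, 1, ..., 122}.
Apply the extended Euclidean algorithm to (123, 56), tracking rows (r, s, t) with s·123 + t·56 = r. Each division r_prev = q·r_cur + r_new produces the new row as (previous row) − q·(current row):
  row A: (123, 1, 0)   [1·123 + 0·56 = 123]
  row B: (56, 0, 1)   [0·123 + 1·56 = 56]
  123 = 2·56 + 11   → row C = row A − 2·row B = (11, 1, −2)   [check: 1·123 − 2·56 = 11]
  56 = 5·11 + 1   → row D = row B − 5·row C = (1, −5, 11)   [check: −5·123 + 11·56 = 1]
  11 = 11·1 + 0   → remainder 0, stop. gcd = 1 (last nonzero row D).
The gcd is 1, so 56 is invertible mod 123. The last nonzero row gives −5·123 + 11·56 = 1, so t = 11. So 56^(−1) ≡ 11 (mod 123). Verify: 56 · 11 = 616 ≡ 1 (mod 123). ✓

Final answer: 56^(−1) ≡ 11 (mod 123)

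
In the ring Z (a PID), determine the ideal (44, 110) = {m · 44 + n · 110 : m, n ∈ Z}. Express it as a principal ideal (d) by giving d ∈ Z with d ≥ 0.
In the PID Z, (a, b) is generated by gcd(a, b). Compute gcd(110, 44) with the extended Euclidean algorithm, tracking rows (r, s, t) with s·110 + t·44 = r:
  row A: (110, 1, 0)   [1·110 + 0·44 = 110]
  row B: (44, 0, 1)   [0·110 + 1·44 = 44]
  110 = 2·44 + 22   → row C = row A − 2·row B = (22, 1, −2)   [check: 1·110 − 2·44 = 22]
  44 = 2·22 + 0   → remainder 0, stop. gcd = 22 (last nonzero row C).
So gcd(44, 110) = 22, with Bézout identity 1·110 − 2·44 = 22. Containment (⊇): the Bézout identity exhibits 22 as an element of (44, 110), giving (22) ⊆ (44, 110). Containment (⊆): since 22 | 44 and 22 | 110 (44 = 22·2, 110 = 22·5), every Z-linear combination of 44 and 110 is divisible by 22, so (44, 110) ⊆ (22). Therefore (44, 110) = (22), d = 22.

Final answer: (44, 110) = (22); d = 22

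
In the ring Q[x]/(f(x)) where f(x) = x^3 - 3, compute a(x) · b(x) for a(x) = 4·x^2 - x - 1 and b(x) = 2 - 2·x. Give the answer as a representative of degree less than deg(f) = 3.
First multiply in Q[x] without reducing: a · b = -8·x^3 + 10·x^2 - 2. Now divide by f(x) = x^3 - 3, eliminating the leading term at each step:
  leading term -8·x^3: subtract (-8)·f(x) = 24 - 8·x^3, leaving 10·x^2 - 26
The degree is now < 3, so this is the remainder. Hence a · b ≡ 10·x^2 - 26 in Q[x]/(f).

Final answer: a · b ≡ 10·x^2 - 26 (mod f(x))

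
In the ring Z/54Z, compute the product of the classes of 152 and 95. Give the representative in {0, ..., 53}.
22

Reduce the factors first: 152 ≡ 44, 95 ≡ 41 (mod 54), so 152 · 95 ≡ 44 · 41 (mod 54). 44 · 41 = 1804. Dividing by 54: 1804 = 33·54 + 22. So (152 · 95) mod 54 = 22.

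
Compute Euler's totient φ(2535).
φ(2535) = 1248

φ is multiplicative, with φ(p^e) = p^e − p^(e−1). Factorise 2535 = 3 · 5 · 13^2. Then
  φ(2535) = (3 − 1) · (5 − 1) · (13^2 − 13^1) = 2 · 4 · 156 = 1248.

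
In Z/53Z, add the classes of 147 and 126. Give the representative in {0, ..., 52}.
8

Reduce the summands first: 147 ≡ 41, 126 ≡ 20 (mod 53), so 147 + 126 ≡ 41 + 20 (mod 53). 41 + 20 = 61; 61 = 1·53 + 8, so (147 + 126) mod 53 = 8.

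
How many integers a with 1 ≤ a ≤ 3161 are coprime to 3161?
3024

The number of a ∈ {1, ..., 3161} with gcd(a, 3161) = 1 is by definition Euler's totient φ(3161). φ is multiplicative, with φ(p^e) = p^e − p^(e−1). Factorise 3161 = 29 · 109. Then
  φ(3161) = (29 − 1) · (109 − 1) = 28 · 108 = 3024.
So there are 3024 such integers.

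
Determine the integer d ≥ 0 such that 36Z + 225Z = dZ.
In the PID Z, (a, b) is generated by gcd(a, b). Compute gcd(225, 36) with the extended Euclidean algorithm, tracking rows (r, s, t) with s·225 + t·36 = r:
  row A: (225, 1, 0)   [1·225 + 0·36 = 225]
  row B: (36, 0, 1)   [0·225 + 1·36 = 36]
  225 = 6·36 + 9   → row C = row A − 6·row B = (9, 1, −6)   [check: 1·225 − 6·36 = 9]
  36 = 4·9 + 0   → remainder 0, stop. gcd = 9 (last nonzero row C).
So gcd(36, 225) = 9, with Bézout identity 1·225 − 6·36 = 9. Containment (⊇): the Bézout identity exhibits 9 as an element of (36, 225), giving (9) ⊆ (36, 225). Containment (⊆): since 9 | 36 and 9 | 225 (36 = 9·4, 225 = 9·25), every Z-linear combination of 36 and 225 is divisible by 9, so (36, 225) ⊆ (9). Therefore (36, 225) = (9), d = 9.

Final answer: (36, 225) = (9); d = 9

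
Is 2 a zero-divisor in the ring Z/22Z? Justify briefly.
YES

gcd(2, 22) = 2 > 1, so 2 is not a unit in Z/22Z. In Z/nZ every nonzero non-unit is a zero-divisor: explicitly, take b = 22/gcd = 11 ≠ 0 (mod 22); then 2·11 = 22 = 1·22, i.e. 2·11 ≡ 0 (mod 22). So 2 is a zero-divisor.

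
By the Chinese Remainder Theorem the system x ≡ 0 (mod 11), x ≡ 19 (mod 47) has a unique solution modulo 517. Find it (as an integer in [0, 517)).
x ≡ 66 (mod 517); the representative in [0, 517) is 66

The moduli 11, 47 are pairwise coprime, so by the CRT there is a unique solution mod 11·47 = 517.
Solve by successive substitution. Start with x ≡ 0 (mod 11).
  Combine with x ≡ 19 (mod 47): write x = 11·t and require 11·t ≡ 19 (mod 47). Since 11^(−1) ≡ 30 (mod 47), t ≡ 30·19 ≡ 6 (mod 47). So x ≡ 11·6 = 66 (mod 517).
Unique solution in [0, 517): x = 66.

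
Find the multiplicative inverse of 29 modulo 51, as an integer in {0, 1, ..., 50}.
Apply the extended Euclidean algorithm to (51, 29), tracking rows (r, s, t) with s·51 + t·29 = r. Each division r_prev = q·r_cur + r_new produces the new row as (previous row) − q·(current row):
  row A: (51, 1, 0)   [1·51 + 0·29 = 51]
  row B: (29, 0, 1)   [0·51 + 1·29 = 29]
  51 = 1·29 + 22   → row C = row A − 1·row B = (22, 1, −1)   [check: 1·51 − 1·29 = 22]
  29 = 1·22 + 7   → row D = row B − 1·row C = (7, −1, 2)   [check: −1·51 + 2·29 = 7]
  22 = 3·7 + 1   → row E = row C − 3·row D = (1, 4, −7)   [check: 4·51 − 7·29 = 1]
  7 = 7·1 + 0   → remainder 0, stop. gcd = 1 (last nonzero row E).
The gcd is 1, so 29 is invertible mod 51. The last nonzero row gives 4·51 − 7·29 = 1, so t = −7. So 29^(−1) ≡ −7 ≡ 44 (mod 51). Verify: 29 · 44 = 1276 ≡ 1 (mod 51). ✓

Final answer: 29^(−1) ≡ 44 (mod 51)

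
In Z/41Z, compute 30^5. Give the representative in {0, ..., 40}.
Use repeated squaring. Binary(5) = 101. Walk through the bits of the exponent 5 left-to-right: at each bit after the leading one, square the running value, then multiply by 30 if the bit is 1 (always reducing mod 41):
  bit 1 = 1 (leading): start with 30.
  bit 2 = 0: square 30^2 = 900 ≡ 39 (mod 41).
  bit 3 = 1: square 39^2 = 1521 ≡ 4; bit is 1, so multiply 4·30 = 120 ≡ 38 (mod 41).
Final value: 30^5 ≡ 38 (mod 41).

Final answer: 38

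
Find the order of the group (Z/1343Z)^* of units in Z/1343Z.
(Z/1343Z)^* consists of the classes a with gcd(a, 1343) = 1, so its order is φ(1343). φ is multiplicative, with φ(p^e) = p^e − p^(e−1). Factorise 1343 = 17 · 79. Then
  φ(1343) = (17 − 1) · (79 − 1) = 16 · 78 = 1248.
Thus |(Z/1343Z)^*| = 1248.

Final answer: |(Z/1343Z)^*| = 1248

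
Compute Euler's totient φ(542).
φ(542) = 270

φ is multiplicative, with φ(p^e) = p^e − p^(e−1). Factorise 542 = 2 · 271. Then
  φ(542) = (2 − 1) · (271 − 1) = 1 · 270 = 270.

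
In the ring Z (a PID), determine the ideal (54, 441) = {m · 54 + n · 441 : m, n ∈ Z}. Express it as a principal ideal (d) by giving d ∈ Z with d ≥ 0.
In the PID Z, (a, b) is generated by gcd(a, b). Compute gcd(441, 54) with the extended Euclidean algorithm, tracking rows (r, s, t) with s·441 + t·54 = r:
  row A: (441, 1, 0)   [1·441 + 0·54 = 441]
  row B: (54, 0, 1)   [0·441 + 1·54 = 54]
  441 = 8·54 + 9   → row C = row A − 8·row B = (9, 1, −8)   [check: 1·441 − 8·54 = 9]
  54 = 6·9 + 0   → remainder 0, stop. gcd = 9 (last nonzero row C).
So gcd(54, 441) = 9, with Bézout identity 1·441 − 8·54 = 9. Containment (⊇): the Bézout identity exhibits 9 as an element of (54, 441), giving (9) ⊆ (54, 441). Containment (⊆): since 9 | 54 and 9 | 441 (54 = 9·6, 441 = 9·49), every Z-linear combination of 54 and 441 is divisible by 9, so (54, 441) ⊆ (9). Therefore (54, 441) = (9), d = 9.

Final answer: (54, 441) = (9); d = 9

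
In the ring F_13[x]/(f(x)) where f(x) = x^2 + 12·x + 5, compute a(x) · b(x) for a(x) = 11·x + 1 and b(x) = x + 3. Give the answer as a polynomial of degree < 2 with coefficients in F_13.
Multiply as integer polynomials: a · b = 11·x^2 + 34·x + 3. Reducing coefficients mod 13: a · b ≡ 11·x^2 + 8·x + 3. Now divide by f(x) = x^2 + 12·x + 5 in F_13[x], eliminating the leading term at each step:
  leading term 11·x^2: subtract (11)·f(x) = 11·x^2 + 2·x + 3, leaving 6·x (coefficients mod 13)
The degree is now < 2, so this is the remainder. Hence a · b ≡ 6·x in F_13[x]/(f).

Final answer: a · b ≡ 6·x (mod f(x))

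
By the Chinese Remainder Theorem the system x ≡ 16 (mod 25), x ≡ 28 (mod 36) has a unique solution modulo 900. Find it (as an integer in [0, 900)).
x ≡ 316 (mod 900); the representative in [0, 900) is 316

The moduli 25, 36 are pairwise coprime, so by the CRT there is a unique solution mod 25·36 = 900.
Solve by successive substitution. Start with x ≡ 16 (mod 25).
  Combine with x ≡ 28 (mod 36): write x = 16 + 25·t and require 16 + 25·t ≡ 28 (mod 36), i.e. 25·t ≡ 28 − 16 ≡ 12 (mod 36). Since 25^(−1) ≡ 13 (mod 36), t ≡ 13·12 ≡ 12 (mod 36). So x ≡ 16 + 25·12 = 316 (mod 900).
Unique solution in [0, 900): x = 316.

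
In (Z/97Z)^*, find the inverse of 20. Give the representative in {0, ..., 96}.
20^(−1) ≡ 34 (mod 97)

Apply the extended Euclidean algorithm to (97, 20), tracking rows (r, s, t) with s·97 + t·20 = r. Each division r_prev = q·r_cur + r_new produces the new row as (previous row) − q·(current row):
  row A: (97, 1, 0)   [1·97 + 0·20 = 97]
  row B: (20, 0, 1)   [0·97 + 1·20 = 20]
  97 = 4·20 + 17   → row C = row A − 4·row B = (17, 1, −4)   [check: 1·97 − 4·20 = 17]
  20 = 1·17 + 3   → row D = row B − 1·row C = (3, −1, 5)   [check: −1·97 + 5·20 = 3]
  17 = 5·3 + 2   → row E = row C − 5·row D = (2, 6, −29)   [check: 6·97 − 29·20 = 2]
  3 = 1·2 + 1   → row F = row D − 1·row E = (1, −7, 34)   [check: −7·97 + 34·20 = 1]
  2 = 2·1 + 0   → remainder 0, stop. gcd = 1 (last nonzero row F).
The gcd is 1, so 20 is invertible mod 97. The last nonzero row gives −7·97 + 34·20 = 1, so t = 34. So 20^(−1) ≡ 34 (mod 97). Verify: 20 · 34 = 680 ≡ 1 (mod 97). ✓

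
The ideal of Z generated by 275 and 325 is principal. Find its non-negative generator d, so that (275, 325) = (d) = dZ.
In the PID Z, (a, b) is generated by gcd(a, b). Compute gcd(325, 275) with the extended Euclidean algorithm, tracking rows (r, s, t) with s·325 + t·275 = r:
  row A: (325, 1, 0)   [1·325 + 0·275 = 325]
  row B: (275, 0, 1)   [0·325 + 1·275 = 275]
  325 = 1·275 + 50   → row C = row A − 1·row B = (50, 1, −1)   [check: 1·325 − 1·275 = 50]
  275 = 5·50 + 25   → row D = row B − 5·row C = (25, −5, 6)   [check: −5·325 + 6·275 = 25]
  50 = 2·25 + 0   → remainder 0, stop. gcd = 25 (last nonzero row D).
So gcd(275, 325) = 25, with Bézout identity −5·325 + 6·275 = 25. Containment (⊇): the Bézout identity exhibits 25 as an element of (275, 325), giving (25) ⊆ (275, 325). Containment (⊆): since 25 | 275 and 25 | 325 (275 = 25·11, 325 = 25·13), every Z-linear combination of 275 and 325 is divisible by 25, so (275, 325) ⊆ (25). Therefore (275, 325) = (25), d = 25.

Final answer: (275, 325) = (25); d = 25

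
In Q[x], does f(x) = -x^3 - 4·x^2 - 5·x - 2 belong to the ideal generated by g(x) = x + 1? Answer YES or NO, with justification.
In Q[x] the ideal (g) consists of all multiples of g, so f ∈ (g) iff g | f, i.e. iff the remainder of f on division by g is 0. Divide f by g (g is monic, so eliminate the leading term of the running remainder at each step):
  leading term -x^3: subtract (-x^2)·g(x) = -x^3 - x^2, leaving -3·x^2 - 5·x - 2
  leading term -3·x^2: subtract (-3·x)·g(x) = -3·x^2 - 3·x, leaving -2·x - 2
  leading term -2·x: subtract (-2)·g(x) = -2·x - 2, leaving 0
The remainder is 0, so f(x) = g(x) · h(x) with h(x) = -x^2 - 3·x - 2. Hence g | f, i.e. f ∈ (g).

Final answer: YES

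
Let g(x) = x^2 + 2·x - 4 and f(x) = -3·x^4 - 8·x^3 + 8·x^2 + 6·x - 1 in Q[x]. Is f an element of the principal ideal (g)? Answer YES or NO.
In Q[x] the ideal (g) consists of all multiples of g, so f ∈ (g) iff g | f, i.e. iff the remainder of f on division by g is 0. Divide f by g (g is monic, so eliminate the leading term of the running remainder at each step):
  leading term -3·x^4: subtract (-3·x^2)·g(x) = -3·x^4 - 6·x^3 + 12·x^2, leaving -2·x^3 - 4·x^2 + 6·x - 1
  leading term -2·x^3: subtract (-2·x)·g(x) = -2·x^3 - 4·x^2 + 8·x, leaving -2·x - 1
The remainder r(x) = -2·x - 1 ≠ 0 (and deg r < deg g), so g ∤ f, i.e. f ∉ (g).

Final answer: NO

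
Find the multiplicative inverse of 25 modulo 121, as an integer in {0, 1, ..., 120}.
25^(−1) ≡ 92 (mod 121)

Apply the extended Euclidean algorithm to (121, 25), tracking rows (r, s, t) with s·121 + t·25 = r. Each division r_prev = q·r_cur + r_new produces the new row as (previous row) − q·(current row):
  row A: (121, 1, 0)   [1·121 + 0·25 = 121]
  row B: (25, 0, 1)   [0·121 + 1·25 = 25]
  121 = 4·25 + 21   → row C = row A − 4·row B = (21, 1, −4)   [check: 1·121 − 4·25 = 21]
  25 = 1·21 + 4   → row D = row B − 1·row C = (4, −1, 5)   [check: −1·121 + 5·25 = 4]
  21 = 5·4 + 1   → row E = row C − 5·row D = (1, 6, −29)   [check: 6·121 − 29·25 = 1]
  4 = 4·1 + 0   → remainder 0, stop. gcd = 1 (last nonzero row E).
The gcd is 1, so 25 is invertible mod 121. The last nonzero row gives 6·121 − 29·25 = 1, so t = −29. So 25^(−1) ≡ −29 ≡ 92 (mod 121). Verify: 25 · 92 = 2300 ≡ 1 (mod 121). ✓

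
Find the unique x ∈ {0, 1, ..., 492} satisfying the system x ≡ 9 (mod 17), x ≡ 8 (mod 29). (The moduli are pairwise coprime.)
The moduli 17, 29 are pairwise coprime, so by the CRT there is a unique solution mod 17·29 = 493.
Solve by successive substitution. Start with x ≡ 9 (mod 17).
  Combine with x ≡ 8 (mod 29): write x = 9 + 17·t and require 9 + 17·t ≡ 8 (mod 29), i.e. 17·t ≡ 8 − 9 ≡ 28 (mod 29). Since 17^(−1) ≡ 12 (mod 29), t ≡ 12·28 ≡ 17 (mod 29). So x ≡ 9 + 17·17 = 298 (mod 493).
Unique solution in [0, 493): x = 298.

Final answer: x ≡ 298 (mod 493); the representative in [0, 493) is 298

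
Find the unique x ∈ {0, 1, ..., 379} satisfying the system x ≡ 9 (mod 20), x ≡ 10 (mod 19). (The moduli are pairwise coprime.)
The moduli 20, 19 are pairwise coprime, so by the CRT there is a unique solution mod 20·19 = 380.
Solve by successive substitution. Start with x ≡ 9 (mod 20).
  Combine with x ≡ 10 (mod 19): write x = 9 + 20·t and require 9 + 20·t ≡ 10 (mod 19), i.e. 20·t ≡ 10 − 9 ≡ 1 (mod 19). Since 20^(−1) ≡ 1 (mod 19) (20 ≡ 1 (mod 19)), t ≡ 1·1 ≡ 1 (mod 19). So x ≡ 9 + 20·1 = 29 (mod 380).
Unique solution in [0, 380): x = 29.

Final answer: x ≡ 29 (mod 380); the representative in [0, 380) is 29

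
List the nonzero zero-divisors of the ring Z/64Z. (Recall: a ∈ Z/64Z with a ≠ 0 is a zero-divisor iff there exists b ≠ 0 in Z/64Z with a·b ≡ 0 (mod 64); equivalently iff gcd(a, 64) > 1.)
An element a ∈ Z/64Z (with a ≠ 0) is a zero-divisor iff gcd(a, 64) > 1 (because a is a unit precisely when gcd(a, n) = 1, and in Z/nZ every nonzero, non-unit element is a zero-divisor). Scan a = 1, ..., 63 and keep those with gcd(a, 64) > 1:
  gcd(2, 64) = 2, gcd(4, 64) = 4, gcd(6, 64) = 2, gcd(8, 64) = 8, gcd(10, 64) = 2, gcd(12, 64) = 4, gcd(14, 64) = 2, gcd(16, 64) = 16, gcd(18, 64) = 2, gcd(20, 64) = 4, gcd(22, 64) = 2, gcd(24, 64) = 8, gcd(26, 64) = 2, gcd(28, 64) = 4, gcd(30, 64) = 2, gcd(32, 64) = 32, gcd(34, 64) = 2, gcd(36, 64) = 4, gcd(38, 64) = 2, gcd(40, 64) = 8, gcd(42, 64) = 2, gcd(44, 64) = 4, gcd(46, 64) = 2, gcd(48, 64) = 16, gcd(50, 64) = 2, gcd(52, 64) = 4, gcd(54, 64) = 2, gcd(56, 64) = 8, gcd(58, 64) = 2, gcd(60, 64) = 4, gcd(62, 64) = 2.
All other a ∈ {1, ..., 63} have gcd(a, 64) = 1 and are units. So the nonzero zero-divisors are exactly the 31 values of a appearing in this scan.

Final answer: nonzero zero-divisors of Z/64Z = {2, 4, 6, 8, 10, 12, 14, 16, 18, 20, 22, 24, 26, 28, 30, 32, 34, 36, 38, 40, 42, 44, 46, 48, 50, 52, 54, 56, 58, 60, 62}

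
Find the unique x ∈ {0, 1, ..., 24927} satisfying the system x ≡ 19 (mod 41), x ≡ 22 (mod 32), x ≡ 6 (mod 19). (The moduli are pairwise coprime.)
The moduli 41, 32, 19 are pairwise coprime, so by the CRT there is a unique solution mod 41·32·19 = 24928.
Solve by successive substitution. Start with x ≡ 19 (mod 41).
  Combine with x ≡ 22 (mod 32): write x = 19 + 41·t and require 19 + 41·t ≡ 22 (mod 32), i.e. 41·t ≡ 22 − 19 ≡ 3 (mod 32). Since 41^(−1) ≡ 25 (mod 32) (41 ≡ 9 (mod 32)), t ≡ 25·3 ≡ 11 (mod 32). So x ≡ 19 + 41·11 = 470 (mod 1312).
  Combine with x ≡ 6 (mod 19): write x = 470 + 1312·t and require 470 + 1312·t ≡ 6 (mod 19), i.e. 1312·t ≡ 6 − 470 ≡ 11 (mod 19). Since 1312^(−1) ≡ 1 (mod 19) (1312 ≡ 1 (mod 19)), t ≡ 1·11 ≡ 11 (mod 19). So x ≡ 470 + 1312·11 = 14902 (mod 24928).
Unique solution in [0, 24928): x = 14902.

Final answer: x ≡ 14902 (mod 24928); the representative in [0, 24928) is 14902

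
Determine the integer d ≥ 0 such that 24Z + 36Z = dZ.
In the PID Z, (a, b) is generated by gcd(a, b). Compute gcd(36, 24) with the extended Euclidean algorithm, tracking rows (r, s, t) with s·36 + t·24 = r:
  row A: (36, 1, 0)   [1·36 + 0·24 = 36]
  row B: (24, 0, 1)   [0·36 + 1·24 = 24]
  36 = 1·24 + 12   → row C = row A − 1·row B = (12, 1, −1)   [check: 1·36 − 1·24 = 12]
  24 = 2·12 + 0   → remainder 0, stop. gcd = 12 (last nonzero row C).
So gcd(24, 36) = 12, with Bézout identity 1·36 − 1·24 = 12. Containment (⊇): the Bézout identity exhibits 12 as an element of (24, 36), giving (12) ⊆ (24, 36). Containment (⊆): since 12 | 24 and 12 | 36 (24 = 12·2, 36 = 12·3), every Z-linear combination of 24 and 36 is divisible by 12, so (24, 36) ⊆ (12). Therefore (24, 36) = (12), d = 12.

Final answer: (24, 36) = (12); d = 12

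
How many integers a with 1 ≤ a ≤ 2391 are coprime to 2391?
The number of a ∈ {1, ..., 2391} with gcd(a, 2391) = 1 is by definition Euler's totient φ(2391). φ is multiplicative, with φ(p^e) = p^e − p^(e−1). Factorise 2391 = 3 · 797. Then
  φ(2391) = (3 − 1) · (797 − 1) = 2 · 796 = 1592.
So there are 1592 such integers.

Final answer: 1592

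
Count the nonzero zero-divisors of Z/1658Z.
Z/1658Z has 829 nonzero zero-divisors

In Z/1658Z each nonzero element is either a unit (gcd with 1658 is 1) or a zero-divisor (gcd > 1). The number of units is φ(1658): factorise 1658 = 2 · 829, so φ(1658) = (2 − 1) · (829 − 1) = 1 · 828 = 828. The nonzero elements number 1658 − 1 = 1657. Hence the nonzero zero-divisors number 1657 − 828 = 829.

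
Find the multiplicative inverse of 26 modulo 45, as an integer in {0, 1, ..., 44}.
Apply the extended Euclidean algorithm to (45, 26), tracking rows (r, s, t) with s·45 + t·26 = r. Each division r_prev = q·r_cur + r_new produces the new row as (previous row) − q·(current row):
  row A: (45, 1, 0)   [1·45 + 0·26 = 45]
  row B: (26, 0, 1)   [0·45 + 1·26 = 26]
  45 = 1·26 + 19   → row C = row A − 1·row B = (19, 1, −1)   [check: 1·45 − 1·26 = 19]
  26 = 1·19 + 7   → row D = row B − 1·row C = (7, −1, 2)   [check: −1·45 + 2·26 = 7]
  19 = 2·7 + 5   → row E = row C − 2·row D = (5, 3, −5)   [check: 3·45 − 5·26 = 5]
  7 = 1·5 + 2   → row F = row D − 1·row E = (2, −4, 7)   [check: −4·45 + 7·26 = 2]
  5 = 2·2 + 1   → row G = row E − 2·row F = (1, 11, −19)   [check: 11·45 − 19·26 = 1]
  2 = 2·1 + 0   → remainder 0, stop. gcd = 1 (last nonzero row G).
The gcd is 1, so 26 is invertible mod 45. The last nonzero row gives 11·45 − 19·26 = 1, so t = −19. So 26^(−1) ≡ −19 ≡ 26 (mod 45). Verify: 26 · 26 = 676 ≡ 1 (mod 45). ✓

Final answer: 26^(−1) ≡ 26 (mod 45)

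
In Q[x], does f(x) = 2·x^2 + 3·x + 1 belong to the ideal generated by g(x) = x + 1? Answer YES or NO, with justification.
YES

In Q[x] the ideal (g) consists of all multiples of g, so f ∈ (g) iff g | f, i.e. iff the remainder of f on division by g is 0. Divide f by g (g is monic, so eliminate the leading term of the running remainder at each step):
  leading term 2·x^2: subtract (2·x)·g(x) = 2·x^2 + 2·x, leaving x + 1
  leading term x: subtract (1)·g(x) = x + 1, leaving 0
The remainder is 0, so f(x) = g(x) · h(x) with h(x) = 2·x + 1. Hence g | f, i.e. f ∈ (g).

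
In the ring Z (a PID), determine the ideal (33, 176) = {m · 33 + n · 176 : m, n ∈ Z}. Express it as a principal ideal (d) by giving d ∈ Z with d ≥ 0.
In the PID Z, (a, b) is generated by gcd(a, b). Compute gcd(176, 33) with the extended Euclidean algorithm, tracking rows (r, s, t) with s·176 + t·33 = r:
  row A: (176, 1, 0)   [1·176 + 0·33 = 176]
  row B: (33, 0, 1)   [0·176 + 1·33 = 33]
  176 = 5·33 + 11   → row C = row A − 5·row B = (11, 1, −5)   [check: 1·176 − 5·33 = 11]
  33 = 3·11 + 0   → remainder 0, stop. gcd = 11 (last nonzero row C).
So gcd(33, 176) = 11, with Bézout identity 1·176 − 5·33 = 11. Containment (⊇): the Bézout identity exhibits 11 as an element of (33, 176), giving (11) ⊆ (33, 176). Containment (⊆): since 11 | 33 and 11 | 176 (33 = 11·3, 176 = 11·16), every Z-linear combination of 33 and 176 is divisible by 11, so (33, 176) ⊆ (11). Therefore (33, 176) = (11), d = 11.

Final answer: (33, 176) = (11); d = 11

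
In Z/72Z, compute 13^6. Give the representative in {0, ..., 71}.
Use repeated squaring. Binary(6) = 110. Walk through the bits of the exponent 6 left-to-right: at each bit after the leading one, square the running value, then multiply by 13 if the bit is 1 (always reducing mod 72):
  bit 1 = 1 (leading): start with 13.
  bit 2 = 1: square 13^2 = 169 ≡ 25; bit is 1, so multiply 25·13 = 325 ≡ 37 (mod 72).
  bit 3 = 0: square 37^2 = 1369 ≡ 1 (mod 72).
Final value: 13^6 ≡ 1 (mod 72).

Final answer: 1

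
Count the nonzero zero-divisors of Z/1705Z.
Z/1705Z has 504 nonzero zero-divisors

In Z/1705Z each nonzero element is either a unit (gcd with 1705 is 1) or a zero-divisor (gcd > 1). The number of units is φ(1705): factorise 1705 = 5 · 11 · 31, so φ(1705) = (5 − 1) · (11 − 1) · (31 − 1) = 4 · 10 · 30 = 1200. The nonzero elements number 1705 − 1 = 1704. Hence the nonzero zero-divisors number 1704 − 1200 = 504.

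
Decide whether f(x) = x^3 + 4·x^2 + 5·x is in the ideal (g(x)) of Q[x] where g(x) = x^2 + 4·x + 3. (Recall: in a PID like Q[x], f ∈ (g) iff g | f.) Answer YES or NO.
NO

In Q[x] the ideal (g) consists of all multiples of g, so f ∈ (g) iff g | f, i.e. iff the remainder of f on division by g is 0. Divide f by g (g is monic, so eliminate the leading term of the running remainder at each step):
  leading term x^3: subtract (x)·g(x) = x^3 + 4·x^2 + 3·x, leaving 2·x
The remainder r(x) = 2·x ≠ 0 (and deg r < deg g), so g ∤ f, i.e. f ∉ (g).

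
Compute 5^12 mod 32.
Use repeated squaring. Binary(12) = 1100. Walk through the bits of the exponent 12 left-to-right: at each bit after the leading one, square the running value, then multiply by 5 if the bit is 1 (always reducing mod 32):
  bit 1 = 1 (leading): start with 5.
  bit 2 = 1: square 5^2 = 25; bit is 1, so multiply 25·5 = 125 ≡ 29 (mod 32).
  bit 3 = 0: square 29^2 = 841 ≡ 9 (mod 32).
  bit 4 = 0: square 9^2 = 81 ≡ 17 (mod 32).
Final value: 5^12 ≡ 17 (mod 32).

Final answer: 17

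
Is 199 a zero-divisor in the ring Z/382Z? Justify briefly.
NO

gcd(199, 382) = 1, so 199 is a unit in Z/382Z (it has a multiplicative inverse). A unit cannot be a zero-divisor: if 199·b ≡ 0 then multiplying both sides by 199^(−1) gives b ≡ 0. So 199 is not a zero-divisor.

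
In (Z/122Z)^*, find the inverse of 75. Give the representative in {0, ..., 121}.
Apply the extended Euclidean algorithm to (122, 75), tracking rows (r, s, t) with s·122 + t·75 = r. Each division r_prev = q·r_cur + r_new produces the new row as (previous row) − q·(current row):
  row A: (122, 1, 0)   [1·122 + 0·75 = 122]
  row B: (75, 0, 1)   [0·122 + 1·75 = 75]
  122 = 1·75 + 47   → row C = row A − 1·row B = (47, 1, −1)   [check: 1·122 − 1·75 = 47]
  75 = 1·47 + 28   → row D = row B − 1·row C = (28, −1, 2)   [check: −1·122 + 2·75 = 28]
  47 = 1·28 + 19   → row E = row C − 1·row D = (19, 2, −3)   [check: 2·122 − 3·75 = 19]
  28 = 1·19 + 9   → row F = row D − 1·row E = (9, −3, 5)   [check: −3·122 + 5·75 = 9]
  19 = 2·9 + 1   → row G = row E − 2·row F = (1, 8, −13)   [check: 8·122 − 13·75 = 1]
  9 = 9·1 + 0   → remainder 0, stop. gcd = 1 (last nonzero row G).
The gcd is 1, so 75 is invertible mod 122. The last nonzero row gives 8·122 − 13·75 = 1, so t = −13. So 75^(−1) ≡ −13 ≡ 109 (mod 122). Verify: 75 · 109 = 8175 ≡ 1 (mod 122). ✓

Final answer: 75^(−1) ≡ 109 (mod 122)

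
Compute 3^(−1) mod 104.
3^(−1) ≡ 35 (mod 104)

Apply the extended Euclidean algorithm to (104, 3), tracking rows (r, s, t) with s·104 + t·3 = r. Each division r_prev = q·r_cur + r_new produces the new row as (previous row) − q·(current row):
  row A: (104, 1, 0)   [1·104 + 0·3 = 104]
  row B: (3, 0, 1)   [0·104 + 1·3 = 3]
  104 = 34·3 + 2   → row C = row A − 34·row B = (2, 1, −34)   [check: 1·104 − 34·3 = 2]
  3 = 1·2 + 1   → row D = row B − 1·row C = (1, −1, 35)   [check: −1·104 + 35·3 = 1]
  2 = 2·1 + 0   → remainder 0, stop. gcd = 1 (last nonzero row D).
The gcd is 1, so 3 is invertible mod 104. The last nonzero row gives −1·104 + 35·3 = 1, so t = 35. So 3^(−1) ≡ 35 (mod 104). Verify: 3 · 35 = 105 ≡ 1 (mod 104). ✓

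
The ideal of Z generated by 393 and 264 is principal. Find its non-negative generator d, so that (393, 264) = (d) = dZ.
In the PID Z, (a, b) is generated by gcd(a, b). Compute gcd(393, 264) with the extended Euclidean algorithm, tracking rows (r, s, t) with s·393 + t·264 = r:
  row A: (393, 1, 0)   [1·393 + 0·264 = 393]
  row B: (264, 0, 1)   [0·393 + 1·264 = 264]
  393 = 1·264 + 129   → row C = row A − 1·row B = (129, 1, −1)   [check: 1·393 − 1·264 = 129]
  264 = 2·129 + 6   → row D = row B − 2·row C = (6, −2, 3)   [check: −2·393 + 3·264 = 6]
  129 = 21·6 + 3   → row E = row C − 21·row D = (3, 43, −64)   [check: 43·393 − 64·264 = 3]
  6 = 2·3 + 0   → remainder 0, stop. gcd = 3 (last nonzero row E).
So gcd(393, 264) = 3, with Bézout identity 43·393 − 64·264 = 3. Containment (⊇): the Bézout identity exhibits 3 as an element of (393, 264), giving (3) ⊆ (393, 264). Containment (⊆): since 3 | 393 and 3 | 264 (393 = 3·131, 264 = 3·88), every Z-linear combination of 393 and 264 is divisible by 3, so (393, 264) ⊆ (3). Therefore (393, 264) = (3), d = 3.

Final answer: (393, 264) = (3); d = 3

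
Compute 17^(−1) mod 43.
Apply the extended Euclidean algorithm to (43, 17), tracking rows (r, s, t) with s·43 + t·17 = r. Each division r_prev = q·r_cur + r_new produces the new row as (previous row) − q·(current row):
  row A: (43, 1, 0)   [1·43 + 0·17 = 43]
  row B: (17, 0, 1)   [0·43 + 1·17 = 17]
  43 = 2·17 + 9   → row C = row A − 2·row B = (9, 1, −2)   [check: 1·43 − 2·17 = 9]
  17 = 1·9 + 8   → row D = row B − 1·row C = (8, −1, 3)   [check: −1·43 + 3·17 = 8]
  9 = 1·8 + 1   → row E = row C − 1·row D = (1, 2, −5)   [check: 2·43 − 5·17 = 1]
  8 = 8·1 + 0   → remainder 0, stop. gcd = 1 (last nonzero row E).
The gcd is 1, so 17 is invertible mod 43. The last nonzero row gives 2·43 − 5·17 = 1, so t = −5. So 17^(−1) ≡ −5 ≡ 38 (mod 43). Verify: 17 · 38 = 646 ≡ 1 (mod 43). ✓

Final answer: 17^(−1) ≡ 38 (mod 43)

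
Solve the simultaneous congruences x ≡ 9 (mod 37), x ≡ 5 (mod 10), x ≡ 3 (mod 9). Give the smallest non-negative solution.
x ≡ 1785 (mod 3330); the representative in [0, 3330) is 1785

The moduli 37, 10, 9 are pairwise coprime, so by the CRT there is a unique solution mod 37·10·9 = 3330.
Solve by successive substitution. Start with x ≡ 9 (mod 37).
  Combine with x ≡ 5 (mod 10): write x = 9 + 37·t and require 9 + 37·t ≡ 5 (mod 10), i.e. 37·t ≡ 5 − 9 ≡ 6 (mod 10). Since 37^(−1) ≡ 3 (mod 10) (37 ≡ 7 (mod 10)), t ≡ 3·6 ≡ 8 (mod 10). So x ≡ 9 + 37·8 = 305 (mod 370).
  Combine with x ≡ 3 (mod 9): write x = 305 + 370·t and require 305 + 370·t ≡ 3 (mod 9), i.e. 370·t ≡ 3 − 305 ≡ 4 (mod 9). Since 370^(−1) ≡ 1 (mod 9) (370 ≡ 1 (mod 9)), t ≡ 1·4 ≡ 4 (mod 9). So x ≡ 305 + 370·4 = 1785 (mod 3330).
Unique solution in [0, 3330): x = 1785.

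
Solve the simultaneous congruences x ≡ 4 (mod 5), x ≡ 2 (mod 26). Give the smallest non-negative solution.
x ≡ 54 (mod 130); the representative in [0, 130) is 54

The moduli 5, 26 are pairwise coprime, so by the CRT there is a unique solution mod 5·26 = 130.
Solve by successive substitution. Start with x ≡ 4 (mod 5).
  Combine with x ≡ 2 (mod 26): write x = 4 + 5·t and require 4 + 5·t ≡ 2 (mod 26), i.e. 5·t ≡ 2 − 4 ≡ 24 (mod 26). Since 5^(−1) ≡ 21 (mod 26), t ≡ 21·24 ≡ 10 (mod 26). So x ≡ 4 + 5·10 = 54 (mod 130).
Unique solution in [0, 130): x = 54.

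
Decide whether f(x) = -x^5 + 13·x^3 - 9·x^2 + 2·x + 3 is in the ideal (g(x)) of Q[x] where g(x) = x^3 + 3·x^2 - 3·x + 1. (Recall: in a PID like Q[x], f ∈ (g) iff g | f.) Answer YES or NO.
In Q[x] the ideal (g) consists of all multiples of g, so f ∈ (g) iff g | f, i.e. iff the remainder of f on division by g is 0. Divide f by g (g is monic, so eliminate the leading term of the running remainder at each step):
  leading term -x^5: subtract (-x^2)·g(x) = -x^5 - 3·x^4 + 3·x^3 - x^2, leaving 3·x^4 + 10·x^3 - 8·x^2 + 2·x + 3
  leading term 3·x^4: subtract (3·x)·g(x) = 3·x^4 + 9·x^3 - 9·x^2 + 3·x, leaving x^3 + x^2 - x + 3
  leading term x^3: subtract (1)·g(x) = x^3 + 3·x^2 - 3·x + 1, leaving -2·x^2 + 2·x + 2
The remainder r(x) = -2·x^2 + 2·x + 2 ≠ 0 (and deg r < deg g), so g ∤ f, i.e. f ∉ (g).

Final answer: NO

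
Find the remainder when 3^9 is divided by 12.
Use repeated squaring. Binary(9) = 1001. Walk through the bits of the exponent 9 left-to-right: at each bit after the leading one, square the running value, then multiply by 3 if the bit is 1 (always reducing mod 12):
  bit 1 = 1 (leading): start with 3.
  bit 2 = 0: square 3^2 = 9 (mod 12).
  bit 3 = 0: square 9^2 = 81 ≡ 9 (mod 12).
  bit 4 = 1: square 9^2 = 81 ≡ 9; bit is 1, so multiply 9·3 = 27 ≡ 3 (mod 12).
Final value: 3^9 ≡ 3 (mod 12).

Final answer: 3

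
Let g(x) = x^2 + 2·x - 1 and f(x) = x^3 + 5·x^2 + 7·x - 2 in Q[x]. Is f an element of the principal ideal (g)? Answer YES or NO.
NO

In Q[x] the ideal (g) consists of all multiples of g, so f ∈ (g) iff g | f, i.e. iff the remainder of f on division by g is 0. Divide f by g (g is monic, so eliminate the leading term of the running remainder at each step):
  leading term x^3: subtract (x)·g(x) = x^3 + 2·x^2 - x, leaving 3·x^2 + 8·x - 2
  leading term 3·x^2: subtract (3)·g(x) = 3·x^2 + 6·x - 3, leaving 2·x + 1
The remainder r(x) = 2·x + 1 ≠ 0 (and deg r < deg g), so g ∤ f, i.e. f ∉ (g).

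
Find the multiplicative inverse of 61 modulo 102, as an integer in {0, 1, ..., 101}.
61^(−1) ≡ 97 (mod 102)

Apply the extended Euclidean algorithm to (102, 61), tracking rows (r, s, t) with s·102 + t·61 = r. Each division r_prev = q·r_cur + r_new produces the new row as (previous row) − q·(current row):
  row A: (102, 1, 0)   [1·102 + 0·61 = 102]
  row B: (61, 0, 1)   [0·102 + 1·61 = 61]
  102 = 1·61 + 41   → row C = row A − 1·row B = (41, 1, −1)   [check: 1·102 − 1·61 = 41]
  61 = 1·41 + 20   → row D = row B − 1·row C = (20, −1, 2)   [check: −1·102 + 2·61 = 20]
  41 = 2·20 + 1   → row E = row C − 2·row D = (1, 3, −5)   [check: 3·102 − 5·61 = 1]
  20 = 20·1 + 0   → remainder 0, stop. gcd = 1 (last nonzero row E).
The gcd is 1, so 61 is invertible mod 102. The last nonzero row gives 3·102 − 5·61 = 1, so t = −5. So 61^(−1) ≡ −5 ≡ 97 (mod 102). Verify: 61 · 97 = 5917 ≡ 1 (mod 102). ✓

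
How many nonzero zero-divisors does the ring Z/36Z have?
Z/36Z has 23 nonzero zero-divisors

In Z/36Z each nonzero element is either a unit (gcd with 36 is 1) or a zero-divisor (gcd > 1). The number of units is φ(36): factorise 36 = 2^2 · 3^2, so φ(36) = (2^2 − 2^1) · (3^2 − 3^1) = 2 · 6 = 12. The nonzero elements number 36 − 1 = 35. Hence the nonzero zero-divisors number 35 − 12 = 23.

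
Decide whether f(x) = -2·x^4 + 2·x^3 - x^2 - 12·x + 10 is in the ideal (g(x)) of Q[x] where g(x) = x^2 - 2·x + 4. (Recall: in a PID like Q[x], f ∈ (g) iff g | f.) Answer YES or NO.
NO

In Q[x] the ideal (g) consists of all multiples of g, so f ∈ (g) iff g | f, i.e. iff the remainder of f on division by g is 0. Divide f by g (g is monic, so eliminate the leading term of the running remainder at each step):
  leading term -2·x^4: subtract (-2·x^2)·g(x) = -2·x^4 + 4·x^3 - 8·x^2, leaving -2·x^3 + 7·x^2 - 12·x + 10
  leading term -2·x^3: subtract (-2·x)·g(x) = -2·x^3 + 4·x^2 - 8·x, leaving 3·x^2 - 4·x + 10
  leading term 3·x^2: subtract (3)·g(x) = 3·x^2 - 6·x + 12, leaving 2·x - 2
The remainder r(x) = 2·x - 2 ≠ 0 (and deg r < deg g), so g ∤ f, i.e. f ∉ (g).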